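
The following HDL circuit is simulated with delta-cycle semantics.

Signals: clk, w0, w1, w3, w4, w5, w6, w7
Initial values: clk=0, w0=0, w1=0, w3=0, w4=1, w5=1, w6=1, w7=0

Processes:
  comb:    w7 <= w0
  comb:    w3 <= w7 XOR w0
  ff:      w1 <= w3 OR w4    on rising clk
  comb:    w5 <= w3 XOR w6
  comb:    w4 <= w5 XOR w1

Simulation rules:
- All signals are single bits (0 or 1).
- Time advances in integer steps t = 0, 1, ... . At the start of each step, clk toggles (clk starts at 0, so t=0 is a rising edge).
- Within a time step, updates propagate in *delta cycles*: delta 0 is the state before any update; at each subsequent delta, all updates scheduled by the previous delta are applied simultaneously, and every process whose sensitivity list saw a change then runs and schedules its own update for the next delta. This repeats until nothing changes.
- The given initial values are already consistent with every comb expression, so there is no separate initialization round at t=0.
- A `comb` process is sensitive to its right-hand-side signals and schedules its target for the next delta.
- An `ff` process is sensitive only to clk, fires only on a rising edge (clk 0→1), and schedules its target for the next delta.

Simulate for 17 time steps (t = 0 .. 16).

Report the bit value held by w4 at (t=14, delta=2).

0

t=0 Δ0: w7=0 w1=0 w5=1 w3=0 w4=1 w6=1 clk=0 w0=0
  Δ1: clk:0→1
  Δ2: w1:0→1
  Δ3: w4:1→0
  (3Δ to stable)
t=1 Δ0: w7=0 w1=1 w5=1 w3=0 w4=0 w6=1 clk=1 w0=0
  Δ1: clk:1→0
  (1Δ to stable)
t=2 Δ0: w7=0 w1=1 w5=1 w3=0 w4=0 w6=1 clk=0 w0=0
  Δ1: clk:0→1
  Δ2: w1:1→0
  Δ3: w4:0→1
  (3Δ to stable)
t=3 Δ0: w7=0 w1=0 w5=1 w3=0 w4=1 w6=1 clk=1 w0=0
  Δ1: clk:1→0
  (1Δ to stable)
t=4 Δ0: w7=0 w1=0 w5=1 w3=0 w4=1 w6=1 clk=0 w0=0
  Δ1: clk:0→1
  Δ2: w1:0→1
  Δ3: w4:1→0
  (3Δ to stable)
t=5 Δ0: w7=0 w1=1 w5=1 w3=0 w4=0 w6=1 clk=1 w0=0
  Δ1: clk:1→0
  (1Δ to stable)
t=6 Δ0: w7=0 w1=1 w5=1 w3=0 w4=0 w6=1 clk=0 w0=0
  Δ1: clk:0→1
  Δ2: w1:1→0
  Δ3: w4:0→1
  (3Δ to stable)
t=7 Δ0: w7=0 w1=0 w5=1 w3=0 w4=1 w6=1 clk=1 w0=0
  Δ1: clk:1→0
  (1Δ to stable)
t=8 Δ0: w7=0 w1=0 w5=1 w3=0 w4=1 w6=1 clk=0 w0=0
  Δ1: clk:0→1
  Δ2: w1:0→1
  Δ3: w4:1→0
  (3Δ to stable)
t=9 Δ0: w7=0 w1=1 w5=1 w3=0 w4=0 w6=1 clk=1 w0=0
  Δ1: clk:1→0
  (1Δ to stable)
t=10 Δ0: w7=0 w1=1 w5=1 w3=0 w4=0 w6=1 clk=0 w0=0
  Δ1: clk:0→1
  Δ2: w1:1→0
  Δ3: w4:0→1
  (3Δ to stable)
t=11 Δ0: w7=0 w1=0 w5=1 w3=0 w4=1 w6=1 clk=1 w0=0
  Δ1: clk:1→0
  (1Δ to stable)
t=12 Δ0: w7=0 w1=0 w5=1 w3=0 w4=1 w6=1 clk=0 w0=0
  Δ1: clk:0→1
  Δ2: w1:0→1
  Δ3: w4:1→0
  (3Δ to stable)
t=13 Δ0: w7=0 w1=1 w5=1 w3=0 w4=0 w6=1 clk=1 w0=0
  Δ1: clk:1→0
  (1Δ to stable)
t=14 Δ0: w7=0 w1=1 w5=1 w3=0 w4=0 w6=1 clk=0 w0=0
  Δ1: clk:0→1
  Δ2: w1:1→0
  Δ3: w4:0→1
  (3Δ to stable)
t=15 Δ0: w7=0 w1=0 w5=1 w3=0 w4=1 w6=1 clk=1 w0=0
  Δ1: clk:1→0
  (1Δ to stable)
t=16 Δ0: w7=0 w1=0 w5=1 w3=0 w4=1 w6=1 clk=0 w0=0
  Δ1: clk:0→1
  Δ2: w1:0→1
  Δ3: w4:1→0
  (3Δ to stable)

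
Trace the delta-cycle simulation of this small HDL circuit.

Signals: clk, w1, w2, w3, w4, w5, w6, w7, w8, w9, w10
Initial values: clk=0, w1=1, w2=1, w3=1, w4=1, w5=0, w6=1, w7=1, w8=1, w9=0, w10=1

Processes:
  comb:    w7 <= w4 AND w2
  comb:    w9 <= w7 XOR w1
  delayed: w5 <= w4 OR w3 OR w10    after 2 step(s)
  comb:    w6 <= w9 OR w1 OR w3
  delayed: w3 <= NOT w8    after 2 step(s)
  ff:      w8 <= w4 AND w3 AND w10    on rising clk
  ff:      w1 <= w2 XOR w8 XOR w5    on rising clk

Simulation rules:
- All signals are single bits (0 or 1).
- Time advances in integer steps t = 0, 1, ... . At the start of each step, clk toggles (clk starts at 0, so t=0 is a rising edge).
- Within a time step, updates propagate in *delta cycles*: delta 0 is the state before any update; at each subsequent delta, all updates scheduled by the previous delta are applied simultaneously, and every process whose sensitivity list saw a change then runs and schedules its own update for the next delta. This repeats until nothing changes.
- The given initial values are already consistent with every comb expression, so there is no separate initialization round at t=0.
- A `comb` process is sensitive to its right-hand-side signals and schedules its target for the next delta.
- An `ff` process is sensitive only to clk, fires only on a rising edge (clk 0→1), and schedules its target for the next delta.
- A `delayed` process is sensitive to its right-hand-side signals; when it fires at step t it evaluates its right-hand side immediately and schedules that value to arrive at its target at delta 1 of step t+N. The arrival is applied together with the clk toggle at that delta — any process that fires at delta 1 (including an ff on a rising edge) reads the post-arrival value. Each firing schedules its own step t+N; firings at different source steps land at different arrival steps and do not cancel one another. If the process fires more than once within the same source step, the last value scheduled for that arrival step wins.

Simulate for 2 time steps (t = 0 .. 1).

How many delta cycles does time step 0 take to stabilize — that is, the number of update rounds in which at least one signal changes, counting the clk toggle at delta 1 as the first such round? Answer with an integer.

t=0 Δ0: w5=0 w4=1 w3=1 w10=1 w9=0 clk=0 w1=1 w7=1 w8=1 w2=1 w6=1
  Δ1: clk:0→1
  Δ2: w1:1→0
  Δ3: w9:0→1
  (3Δ to stable)
t=1 Δ0: w5=0 w4=1 w3=1 w10=1 w9=1 clk=1 w1=0 w7=1 w8=1 w2=1 w6=1
  Δ1: clk:1→0
  (1Δ to stable)

3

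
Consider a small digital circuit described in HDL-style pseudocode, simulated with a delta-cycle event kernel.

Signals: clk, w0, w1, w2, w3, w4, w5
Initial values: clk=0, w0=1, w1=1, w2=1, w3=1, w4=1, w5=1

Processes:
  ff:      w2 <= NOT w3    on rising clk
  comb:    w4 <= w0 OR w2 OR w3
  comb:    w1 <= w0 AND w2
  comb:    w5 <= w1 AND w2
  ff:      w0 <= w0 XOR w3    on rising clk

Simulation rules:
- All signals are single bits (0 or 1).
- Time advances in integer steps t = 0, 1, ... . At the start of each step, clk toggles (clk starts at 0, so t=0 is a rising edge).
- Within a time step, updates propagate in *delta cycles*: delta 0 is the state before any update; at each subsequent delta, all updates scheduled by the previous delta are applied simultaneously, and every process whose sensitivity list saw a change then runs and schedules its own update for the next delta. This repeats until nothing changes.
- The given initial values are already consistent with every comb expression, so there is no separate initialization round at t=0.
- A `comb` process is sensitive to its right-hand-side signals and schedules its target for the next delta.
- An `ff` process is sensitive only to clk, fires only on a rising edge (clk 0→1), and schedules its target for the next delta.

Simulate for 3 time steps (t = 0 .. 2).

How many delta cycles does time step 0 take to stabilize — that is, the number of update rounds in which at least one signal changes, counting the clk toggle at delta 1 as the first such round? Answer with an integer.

[bits: w5,w0,w4,w3,clk,w1,w2]
t=0: Δ0=1111011 Δ1=1111111 Δ2=1011110 Δ3=0011100 | 3Δ
t=1: Δ0=0011100 Δ1=0011000 | 1Δ
t=2: Δ0=0011000 Δ1=0011100 Δ2=0111100 | 2Δ

3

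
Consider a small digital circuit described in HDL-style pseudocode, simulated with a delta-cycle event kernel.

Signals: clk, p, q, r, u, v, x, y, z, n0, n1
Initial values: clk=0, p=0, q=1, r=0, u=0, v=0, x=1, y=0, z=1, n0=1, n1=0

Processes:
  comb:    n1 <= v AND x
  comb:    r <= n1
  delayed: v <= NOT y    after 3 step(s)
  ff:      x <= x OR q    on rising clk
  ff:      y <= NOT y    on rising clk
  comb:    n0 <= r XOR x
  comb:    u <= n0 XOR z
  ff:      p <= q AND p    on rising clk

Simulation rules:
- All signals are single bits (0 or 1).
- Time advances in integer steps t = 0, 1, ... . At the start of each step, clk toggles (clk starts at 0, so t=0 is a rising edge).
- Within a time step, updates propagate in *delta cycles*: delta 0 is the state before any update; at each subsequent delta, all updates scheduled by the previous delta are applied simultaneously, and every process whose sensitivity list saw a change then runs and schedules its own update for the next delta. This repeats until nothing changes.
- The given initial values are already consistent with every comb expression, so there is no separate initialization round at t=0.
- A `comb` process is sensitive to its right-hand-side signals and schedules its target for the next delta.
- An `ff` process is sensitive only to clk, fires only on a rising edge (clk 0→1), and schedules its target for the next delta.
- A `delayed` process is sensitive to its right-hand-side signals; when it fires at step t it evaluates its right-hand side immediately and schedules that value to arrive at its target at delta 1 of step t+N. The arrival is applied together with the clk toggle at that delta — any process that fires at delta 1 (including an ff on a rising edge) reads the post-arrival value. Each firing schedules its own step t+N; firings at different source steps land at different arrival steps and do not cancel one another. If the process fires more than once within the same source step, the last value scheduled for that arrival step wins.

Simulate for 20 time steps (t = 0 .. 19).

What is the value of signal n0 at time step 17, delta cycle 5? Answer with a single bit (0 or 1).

t0.Δ0 x=1 y=0 n1=0 clk=0 n0=1 r=0 z=1 q=1 u=0 v=0 p=0
t0.Δ1 x=1 y=0 n1=0 clk=1 n0=1 r=0 z=1 q=1 u=0 v=0 p=0
t0.Δ2 x=1 y=1 n1=0 clk=1 n0=1 r=0 z=1 q=1 u=0 v=0 p=0
t1.Δ0 x=1 y=1 n1=0 clk=1 n0=1 r=0 z=1 q=1 u=0 v=0 p=0
t1.Δ1 x=1 y=1 n1=0 clk=0 n0=1 r=0 z=1 q=1 u=0 v=0 p=0
t2.Δ0 x=1 y=1 n1=0 clk=0 n0=1 r=0 z=1 q=1 u=0 v=0 p=0
t2.Δ1 x=1 y=1 n1=0 clk=1 n0=1 r=0 z=1 q=1 u=0 v=0 p=0
t2.Δ2 x=1 y=0 n1=0 clk=1 n0=1 r=0 z=1 q=1 u=0 v=0 p=0
t3.Δ0 x=1 y=0 n1=0 clk=1 n0=1 r=0 z=1 q=1 u=0 v=0 p=0
t3.Δ1 x=1 y=0 n1=0 clk=0 n0=1 r=0 z=1 q=1 u=0 v=0 p=0
t4.Δ0 x=1 y=0 n1=0 clk=0 n0=1 r=0 z=1 q=1 u=0 v=0 p=0
t4.Δ1 x=1 y=0 n1=0 clk=1 n0=1 r=0 z=1 q=1 u=0 v=0 p=0
t4.Δ2 x=1 y=1 n1=0 clk=1 n0=1 r=0 z=1 q=1 u=0 v=0 p=0
t5.Δ0 x=1 y=1 n1=0 clk=1 n0=1 r=0 z=1 q=1 u=0 v=0 p=0
t5.Δ1 x=1 y=1 n1=0 clk=0 n0=1 r=0 z=1 q=1 u=0 v=1 p=0
t5.Δ2 x=1 y=1 n1=1 clk=0 n0=1 r=0 z=1 q=1 u=0 v=1 p=0
t5.Δ3 x=1 y=1 n1=1 clk=0 n0=1 r=1 z=1 q=1 u=0 v=1 p=0
t5.Δ4 x=1 y=1 n1=1 clk=0 n0=0 r=1 z=1 q=1 u=0 v=1 p=0
t5.Δ5 x=1 y=1 n1=1 clk=0 n0=0 r=1 z=1 q=1 u=1 v=1 p=0
t6.Δ0 x=1 y=1 n1=1 clk=0 n0=0 r=1 z=1 q=1 u=1 v=1 p=0
t6.Δ1 x=1 y=1 n1=1 clk=1 n0=0 r=1 z=1 q=1 u=1 v=1 p=0
t6.Δ2 x=1 y=0 n1=1 clk=1 n0=0 r=1 z=1 q=1 u=1 v=1 p=0
t7.Δ0 x=1 y=0 n1=1 clk=1 n0=0 r=1 z=1 q=1 u=1 v=1 p=0
t7.Δ1 x=1 y=0 n1=1 clk=0 n0=0 r=1 z=1 q=1 u=1 v=0 p=0
t7.Δ2 x=1 y=0 n1=0 clk=0 n0=0 r=1 z=1 q=1 u=1 v=0 p=0
t7.Δ3 x=1 y=0 n1=0 clk=0 n0=0 r=0 z=1 q=1 u=1 v=0 p=0
t7.Δ4 x=1 y=0 n1=0 clk=0 n0=1 r=0 z=1 q=1 u=1 v=0 p=0
t7.Δ5 x=1 y=0 n1=0 clk=0 n0=1 r=0 z=1 q=1 u=0 v=0 p=0
t8.Δ0 x=1 y=0 n1=0 clk=0 n0=1 r=0 z=1 q=1 u=0 v=0 p=0
t8.Δ1 x=1 y=0 n1=0 clk=1 n0=1 r=0 z=1 q=1 u=0 v=0 p=0
t8.Δ2 x=1 y=1 n1=0 clk=1 n0=1 r=0 z=1 q=1 u=0 v=0 p=0
t9.Δ0 x=1 y=1 n1=0 clk=1 n0=1 r=0 z=1 q=1 u=0 v=0 p=0
t9.Δ1 x=1 y=1 n1=0 clk=0 n0=1 r=0 z=1 q=1 u=0 v=1 p=0
t9.Δ2 x=1 y=1 n1=1 clk=0 n0=1 r=0 z=1 q=1 u=0 v=1 p=0
t9.Δ3 x=1 y=1 n1=1 clk=0 n0=1 r=1 z=1 q=1 u=0 v=1 p=0
t9.Δ4 x=1 y=1 n1=1 clk=0 n0=0 r=1 z=1 q=1 u=0 v=1 p=0
t9.Δ5 x=1 y=1 n1=1 clk=0 n0=0 r=1 z=1 q=1 u=1 v=1 p=0
t10.Δ0 x=1 y=1 n1=1 clk=0 n0=0 r=1 z=1 q=1 u=1 v=1 p=0
t10.Δ1 x=1 y=1 n1=1 clk=1 n0=0 r=1 z=1 q=1 u=1 v=1 p=0
t10.Δ2 x=1 y=0 n1=1 clk=1 n0=0 r=1 z=1 q=1 u=1 v=1 p=0
t11.Δ0 x=1 y=0 n1=1 clk=1 n0=0 r=1 z=1 q=1 u=1 v=1 p=0
t11.Δ1 x=1 y=0 n1=1 clk=0 n0=0 r=1 z=1 q=1 u=1 v=0 p=0
t11.Δ2 x=1 y=0 n1=0 clk=0 n0=0 r=1 z=1 q=1 u=1 v=0 p=0
t11.Δ3 x=1 y=0 n1=0 clk=0 n0=0 r=0 z=1 q=1 u=1 v=0 p=0
t11.Δ4 x=1 y=0 n1=0 clk=0 n0=1 r=0 z=1 q=1 u=1 v=0 p=0
t11.Δ5 x=1 y=0 n1=0 clk=0 n0=1 r=0 z=1 q=1 u=0 v=0 p=0
t12.Δ0 x=1 y=0 n1=0 clk=0 n0=1 r=0 z=1 q=1 u=0 v=0 p=0
t12.Δ1 x=1 y=0 n1=0 clk=1 n0=1 r=0 z=1 q=1 u=0 v=0 p=0
t12.Δ2 x=1 y=1 n1=0 clk=1 n0=1 r=0 z=1 q=1 u=0 v=0 p=0
t13.Δ0 x=1 y=1 n1=0 clk=1 n0=1 r=0 z=1 q=1 u=0 v=0 p=0
t13.Δ1 x=1 y=1 n1=0 clk=0 n0=1 r=0 z=1 q=1 u=0 v=1 p=0
t13.Δ2 x=1 y=1 n1=1 clk=0 n0=1 r=0 z=1 q=1 u=0 v=1 p=0
t13.Δ3 x=1 y=1 n1=1 clk=0 n0=1 r=1 z=1 q=1 u=0 v=1 p=0
t13.Δ4 x=1 y=1 n1=1 clk=0 n0=0 r=1 z=1 q=1 u=0 v=1 p=0
t13.Δ5 x=1 y=1 n1=1 clk=0 n0=0 r=1 z=1 q=1 u=1 v=1 p=0
t14.Δ0 x=1 y=1 n1=1 clk=0 n0=0 r=1 z=1 q=1 u=1 v=1 p=0
t14.Δ1 x=1 y=1 n1=1 clk=1 n0=0 r=1 z=1 q=1 u=1 v=1 p=0
t14.Δ2 x=1 y=0 n1=1 clk=1 n0=0 r=1 z=1 q=1 u=1 v=1 p=0
t15.Δ0 x=1 y=0 n1=1 clk=1 n0=0 r=1 z=1 q=1 u=1 v=1 p=0
t15.Δ1 x=1 y=0 n1=1 clk=0 n0=0 r=1 z=1 q=1 u=1 v=0 p=0
t15.Δ2 x=1 y=0 n1=0 clk=0 n0=0 r=1 z=1 q=1 u=1 v=0 p=0
t15.Δ3 x=1 y=0 n1=0 clk=0 n0=0 r=0 z=1 q=1 u=1 v=0 p=0
t15.Δ4 x=1 y=0 n1=0 clk=0 n0=1 r=0 z=1 q=1 u=1 v=0 p=0
t15.Δ5 x=1 y=0 n1=0 clk=0 n0=1 r=0 z=1 q=1 u=0 v=0 p=0
t16.Δ0 x=1 y=0 n1=0 clk=0 n0=1 r=0 z=1 q=1 u=0 v=0 p=0
t16.Δ1 x=1 y=0 n1=0 clk=1 n0=1 r=0 z=1 q=1 u=0 v=0 p=0
t16.Δ2 x=1 y=1 n1=0 clk=1 n0=1 r=0 z=1 q=1 u=0 v=0 p=0
t17.Δ0 x=1 y=1 n1=0 clk=1 n0=1 r=0 z=1 q=1 u=0 v=0 p=0
t17.Δ1 x=1 y=1 n1=0 clk=0 n0=1 r=0 z=1 q=1 u=0 v=1 p=0
t17.Δ2 x=1 y=1 n1=1 clk=0 n0=1 r=0 z=1 q=1 u=0 v=1 p=0
t17.Δ3 x=1 y=1 n1=1 clk=0 n0=1 r=1 z=1 q=1 u=0 v=1 p=0
t17.Δ4 x=1 y=1 n1=1 clk=0 n0=0 r=1 z=1 q=1 u=0 v=1 p=0
t17.Δ5 x=1 y=1 n1=1 clk=0 n0=0 r=1 z=1 q=1 u=1 v=1 p=0
t18.Δ0 x=1 y=1 n1=1 clk=0 n0=0 r=1 z=1 q=1 u=1 v=1 p=0
t18.Δ1 x=1 y=1 n1=1 clk=1 n0=0 r=1 z=1 q=1 u=1 v=1 p=0
t18.Δ2 x=1 y=0 n1=1 clk=1 n0=0 r=1 z=1 q=1 u=1 v=1 p=0
t19.Δ0 x=1 y=0 n1=1 clk=1 n0=0 r=1 z=1 q=1 u=1 v=1 p=0
t19.Δ1 x=1 y=0 n1=1 clk=0 n0=0 r=1 z=1 q=1 u=1 v=0 p=0
t19.Δ2 x=1 y=0 n1=0 clk=0 n0=0 r=1 z=1 q=1 u=1 v=0 p=0
t19.Δ3 x=1 y=0 n1=0 clk=0 n0=0 r=0 z=1 q=1 u=1 v=0 p=0
t19.Δ4 x=1 y=0 n1=0 clk=0 n0=1 r=0 z=1 q=1 u=1 v=0 p=0
t19.Δ5 x=1 y=0 n1=0 clk=0 n0=1 r=0 z=1 q=1 u=0 v=0 p=0

0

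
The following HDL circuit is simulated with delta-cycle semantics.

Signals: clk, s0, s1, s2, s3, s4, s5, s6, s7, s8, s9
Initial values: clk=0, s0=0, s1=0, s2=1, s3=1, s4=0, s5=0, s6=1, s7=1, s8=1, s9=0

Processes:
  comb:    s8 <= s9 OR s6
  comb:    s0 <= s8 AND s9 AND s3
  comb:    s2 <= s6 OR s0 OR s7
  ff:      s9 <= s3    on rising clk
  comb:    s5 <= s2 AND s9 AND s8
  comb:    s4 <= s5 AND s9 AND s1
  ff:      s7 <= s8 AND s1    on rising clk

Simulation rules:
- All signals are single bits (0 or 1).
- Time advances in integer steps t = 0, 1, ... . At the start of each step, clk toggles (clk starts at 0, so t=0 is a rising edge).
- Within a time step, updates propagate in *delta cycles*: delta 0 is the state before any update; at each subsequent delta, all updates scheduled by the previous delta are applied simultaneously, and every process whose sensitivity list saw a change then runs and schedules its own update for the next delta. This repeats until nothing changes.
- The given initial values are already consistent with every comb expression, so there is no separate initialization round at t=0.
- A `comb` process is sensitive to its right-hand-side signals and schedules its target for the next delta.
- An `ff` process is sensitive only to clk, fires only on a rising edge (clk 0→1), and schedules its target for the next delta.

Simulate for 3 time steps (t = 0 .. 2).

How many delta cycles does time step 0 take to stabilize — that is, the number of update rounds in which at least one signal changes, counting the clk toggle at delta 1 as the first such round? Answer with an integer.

[bits: s7,s1,s3,clk,s0,s6,s4,s2,s5,s8,s9]
t=0: Δ0=10100101010 Δ1=10110101010 Δ2=00110101011 Δ3=00111101111 | 3Δ
t=1: Δ0=00111101111 Δ1=00101101111 | 1Δ
t=2: Δ0=00101101111 Δ1=00111101111 | 1Δ

3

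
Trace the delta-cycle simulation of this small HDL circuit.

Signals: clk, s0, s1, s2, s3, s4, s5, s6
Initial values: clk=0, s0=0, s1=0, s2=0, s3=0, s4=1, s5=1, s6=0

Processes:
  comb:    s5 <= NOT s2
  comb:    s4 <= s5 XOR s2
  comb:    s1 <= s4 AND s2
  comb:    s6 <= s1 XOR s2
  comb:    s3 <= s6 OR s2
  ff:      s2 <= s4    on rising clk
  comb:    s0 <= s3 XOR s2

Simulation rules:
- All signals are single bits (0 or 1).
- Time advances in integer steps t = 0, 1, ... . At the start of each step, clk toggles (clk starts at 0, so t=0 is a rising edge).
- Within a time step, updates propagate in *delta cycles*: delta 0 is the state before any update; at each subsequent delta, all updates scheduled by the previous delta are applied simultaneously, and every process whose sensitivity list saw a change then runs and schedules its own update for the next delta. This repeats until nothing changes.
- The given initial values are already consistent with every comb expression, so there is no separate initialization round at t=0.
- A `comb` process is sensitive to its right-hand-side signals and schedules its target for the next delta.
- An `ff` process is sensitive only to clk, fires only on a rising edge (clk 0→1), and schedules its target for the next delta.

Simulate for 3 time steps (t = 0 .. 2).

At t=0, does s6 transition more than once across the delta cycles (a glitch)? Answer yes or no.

[bits: s2,s0,s6,clk,s5,s4,s1,s3]
t=0: Δ0=00001100 Δ1=00011100 Δ2=10011100 Δ3=11110011 Δ4=10010101 Δ5=10110111 Δ6=10010111 | 6Δ
t=1: Δ0=10010111 Δ1=10000111 | 1Δ
t=2: Δ0=10000111 Δ1=10010111 | 1Δ

yes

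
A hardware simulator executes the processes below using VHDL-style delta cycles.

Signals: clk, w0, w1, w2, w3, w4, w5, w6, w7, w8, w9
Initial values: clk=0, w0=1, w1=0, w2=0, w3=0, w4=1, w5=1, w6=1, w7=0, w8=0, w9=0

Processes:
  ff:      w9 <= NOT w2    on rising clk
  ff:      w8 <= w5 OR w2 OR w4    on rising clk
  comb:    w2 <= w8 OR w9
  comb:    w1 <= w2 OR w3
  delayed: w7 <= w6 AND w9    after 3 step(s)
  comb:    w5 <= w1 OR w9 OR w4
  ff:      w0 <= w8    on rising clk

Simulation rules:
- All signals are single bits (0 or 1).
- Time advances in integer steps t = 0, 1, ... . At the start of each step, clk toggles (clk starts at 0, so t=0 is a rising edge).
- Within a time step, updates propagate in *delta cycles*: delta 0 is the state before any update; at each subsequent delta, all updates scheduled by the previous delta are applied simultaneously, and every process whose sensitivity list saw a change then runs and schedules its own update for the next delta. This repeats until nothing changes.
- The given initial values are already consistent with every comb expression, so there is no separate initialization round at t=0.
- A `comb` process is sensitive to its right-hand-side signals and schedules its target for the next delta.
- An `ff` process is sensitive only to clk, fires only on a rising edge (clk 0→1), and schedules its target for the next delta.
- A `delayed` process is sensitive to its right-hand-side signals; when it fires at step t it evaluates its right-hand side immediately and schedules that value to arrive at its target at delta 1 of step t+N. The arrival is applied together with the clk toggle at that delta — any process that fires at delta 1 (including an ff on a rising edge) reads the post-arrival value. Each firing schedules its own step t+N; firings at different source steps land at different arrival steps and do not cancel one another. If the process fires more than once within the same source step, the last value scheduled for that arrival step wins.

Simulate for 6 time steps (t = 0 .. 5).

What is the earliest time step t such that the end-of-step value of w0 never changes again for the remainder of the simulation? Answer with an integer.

2

[bits: w3,w6,w5,w9,w8,w0,w2,w4,clk,w1,w7]
t=0: Δ0=01100101000 Δ1=01100101100 Δ2=01111001100 Δ3=01111011100 Δ4=01111011110 | 4Δ
t=1: Δ0=01111011110 Δ1=01111011010 | 1Δ
t=2: Δ0=01111011010 Δ1=01111011110 Δ2=01101111110 | 2Δ
t=3: Δ0=01101111110 Δ1=01101111011 | 1Δ
t=4: Δ0=01101111011 Δ1=01101111111 | 1Δ
t=5: Δ0=01101111111 Δ1=01101111010 | 1Δ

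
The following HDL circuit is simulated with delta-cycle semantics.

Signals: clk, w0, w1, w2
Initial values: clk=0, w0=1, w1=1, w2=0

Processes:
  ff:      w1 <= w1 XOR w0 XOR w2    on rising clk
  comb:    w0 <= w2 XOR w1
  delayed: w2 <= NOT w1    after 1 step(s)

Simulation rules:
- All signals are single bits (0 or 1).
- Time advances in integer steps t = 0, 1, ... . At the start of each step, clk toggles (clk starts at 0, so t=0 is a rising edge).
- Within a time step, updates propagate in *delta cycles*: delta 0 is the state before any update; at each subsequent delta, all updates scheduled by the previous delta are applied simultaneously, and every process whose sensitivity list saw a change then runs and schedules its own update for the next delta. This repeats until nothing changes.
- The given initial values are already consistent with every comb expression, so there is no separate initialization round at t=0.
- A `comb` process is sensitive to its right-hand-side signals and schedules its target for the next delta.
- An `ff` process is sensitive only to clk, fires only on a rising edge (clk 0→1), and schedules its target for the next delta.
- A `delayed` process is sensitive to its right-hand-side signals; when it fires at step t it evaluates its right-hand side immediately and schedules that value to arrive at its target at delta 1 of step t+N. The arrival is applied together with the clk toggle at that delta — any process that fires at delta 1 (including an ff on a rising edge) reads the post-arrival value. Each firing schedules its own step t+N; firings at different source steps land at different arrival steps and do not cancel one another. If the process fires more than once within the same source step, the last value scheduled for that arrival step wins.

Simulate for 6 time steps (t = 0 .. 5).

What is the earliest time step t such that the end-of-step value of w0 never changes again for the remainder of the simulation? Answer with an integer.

1

t0.Δ0 w2=0 w0=1 clk=0 w1=1
t0.Δ1 w2=0 w0=1 clk=1 w1=1
t0.Δ2 w2=0 w0=1 clk=1 w1=0
t0.Δ3 w2=0 w0=0 clk=1 w1=0
t1.Δ0 w2=0 w0=0 clk=1 w1=0
t1.Δ1 w2=1 w0=0 clk=0 w1=0
t1.Δ2 w2=1 w0=1 clk=0 w1=0
t2.Δ0 w2=1 w0=1 clk=0 w1=0
t2.Δ1 w2=1 w0=1 clk=1 w1=0
t3.Δ0 w2=1 w0=1 clk=1 w1=0
t3.Δ1 w2=1 w0=1 clk=0 w1=0
t4.Δ0 w2=1 w0=1 clk=0 w1=0
t4.Δ1 w2=1 w0=1 clk=1 w1=0
t5.Δ0 w2=1 w0=1 clk=1 w1=0
t5.Δ1 w2=1 w0=1 clk=0 w1=0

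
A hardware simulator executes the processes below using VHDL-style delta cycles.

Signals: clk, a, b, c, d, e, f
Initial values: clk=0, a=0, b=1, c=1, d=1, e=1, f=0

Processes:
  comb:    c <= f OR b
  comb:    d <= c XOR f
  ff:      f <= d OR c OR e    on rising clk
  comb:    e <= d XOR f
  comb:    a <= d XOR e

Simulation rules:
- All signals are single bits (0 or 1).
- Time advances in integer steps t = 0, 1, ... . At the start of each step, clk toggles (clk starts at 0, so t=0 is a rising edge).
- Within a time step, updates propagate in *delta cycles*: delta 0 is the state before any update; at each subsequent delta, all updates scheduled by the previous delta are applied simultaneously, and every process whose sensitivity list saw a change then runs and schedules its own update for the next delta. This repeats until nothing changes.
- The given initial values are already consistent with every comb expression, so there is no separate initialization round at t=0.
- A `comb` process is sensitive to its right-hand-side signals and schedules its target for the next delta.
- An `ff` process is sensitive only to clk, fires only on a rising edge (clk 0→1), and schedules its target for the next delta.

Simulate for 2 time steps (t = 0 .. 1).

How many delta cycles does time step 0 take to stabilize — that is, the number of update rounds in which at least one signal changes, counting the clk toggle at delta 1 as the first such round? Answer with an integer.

5

t=0 Δ0: d=1 f=0 clk=0 e=1 b=1 c=1 a=0
  Δ1: clk:0→1
  Δ2: f:0→1
  Δ3: d:1→0, e:1→0
  Δ4: e:0→1
  Δ5: a:0→1
  (5Δ to stable)
t=1 Δ0: d=0 f=1 clk=1 e=1 b=1 c=1 a=1
  Δ1: clk:1→0
  (1Δ to stable)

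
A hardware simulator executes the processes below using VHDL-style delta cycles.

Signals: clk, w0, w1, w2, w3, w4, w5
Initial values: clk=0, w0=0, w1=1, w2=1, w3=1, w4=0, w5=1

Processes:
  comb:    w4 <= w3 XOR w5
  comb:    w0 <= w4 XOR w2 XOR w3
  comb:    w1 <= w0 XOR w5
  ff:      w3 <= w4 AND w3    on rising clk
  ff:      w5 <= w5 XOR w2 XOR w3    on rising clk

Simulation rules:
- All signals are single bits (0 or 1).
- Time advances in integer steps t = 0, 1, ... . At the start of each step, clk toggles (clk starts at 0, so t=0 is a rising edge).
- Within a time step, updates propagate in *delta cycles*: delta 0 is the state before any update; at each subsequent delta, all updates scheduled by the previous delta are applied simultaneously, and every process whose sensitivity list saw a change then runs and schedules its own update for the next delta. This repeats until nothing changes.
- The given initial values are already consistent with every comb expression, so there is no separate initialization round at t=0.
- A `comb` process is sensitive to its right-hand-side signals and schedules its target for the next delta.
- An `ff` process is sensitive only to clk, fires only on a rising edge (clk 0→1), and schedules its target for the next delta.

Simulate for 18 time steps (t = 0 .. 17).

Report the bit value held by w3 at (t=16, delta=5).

0

t0.Δ0 w2=1 w5=1 w3=1 clk=0 w1=1 w0=0 w4=0
t0.Δ1 w2=1 w5=1 w3=1 clk=1 w1=1 w0=0 w4=0
t0.Δ2 w2=1 w5=1 w3=0 clk=1 w1=1 w0=0 w4=0
t0.Δ3 w2=1 w5=1 w3=0 clk=1 w1=1 w0=1 w4=1
t0.Δ4 w2=1 w5=1 w3=0 clk=1 w1=0 w0=0 w4=1
t0.Δ5 w2=1 w5=1 w3=0 clk=1 w1=1 w0=0 w4=1
t1.Δ0 w2=1 w5=1 w3=0 clk=1 w1=1 w0=0 w4=1
t1.Δ1 w2=1 w5=1 w3=0 clk=0 w1=1 w0=0 w4=1
t2.Δ0 w2=1 w5=1 w3=0 clk=0 w1=1 w0=0 w4=1
t2.Δ1 w2=1 w5=1 w3=0 clk=1 w1=1 w0=0 w4=1
t2.Δ2 w2=1 w5=0 w3=0 clk=1 w1=1 w0=0 w4=1
t2.Δ3 w2=1 w5=0 w3=0 clk=1 w1=0 w0=0 w4=0
t2.Δ4 w2=1 w5=0 w3=0 clk=1 w1=0 w0=1 w4=0
t2.Δ5 w2=1 w5=0 w3=0 clk=1 w1=1 w0=1 w4=0
t3.Δ0 w2=1 w5=0 w3=0 clk=1 w1=1 w0=1 w4=0
t3.Δ1 w2=1 w5=0 w3=0 clk=0 w1=1 w0=1 w4=0
t4.Δ0 w2=1 w5=0 w3=0 clk=0 w1=1 w0=1 w4=0
t4.Δ1 w2=1 w5=0 w3=0 clk=1 w1=1 w0=1 w4=0
t4.Δ2 w2=1 w5=1 w3=0 clk=1 w1=1 w0=1 w4=0
t4.Δ3 w2=1 w5=1 w3=0 clk=1 w1=0 w0=1 w4=1
t4.Δ4 w2=1 w5=1 w3=0 clk=1 w1=0 w0=0 w4=1
t4.Δ5 w2=1 w5=1 w3=0 clk=1 w1=1 w0=0 w4=1
t5.Δ0 w2=1 w5=1 w3=0 clk=1 w1=1 w0=0 w4=1
t5.Δ1 w2=1 w5=1 w3=0 clk=0 w1=1 w0=0 w4=1
t6.Δ0 w2=1 w5=1 w3=0 clk=0 w1=1 w0=0 w4=1
t6.Δ1 w2=1 w5=1 w3=0 clk=1 w1=1 w0=0 w4=1
t6.Δ2 w2=1 w5=0 w3=0 clk=1 w1=1 w0=0 w4=1
t6.Δ3 w2=1 w5=0 w3=0 clk=1 w1=0 w0=0 w4=0
t6.Δ4 w2=1 w5=0 w3=0 clk=1 w1=0 w0=1 w4=0
t6.Δ5 w2=1 w5=0 w3=0 clk=1 w1=1 w0=1 w4=0
t7.Δ0 w2=1 w5=0 w3=0 clk=1 w1=1 w0=1 w4=0
t7.Δ1 w2=1 w5=0 w3=0 clk=0 w1=1 w0=1 w4=0
t8.Δ0 w2=1 w5=0 w3=0 clk=0 w1=1 w0=1 w4=0
t8.Δ1 w2=1 w5=0 w3=0 clk=1 w1=1 w0=1 w4=0
t8.Δ2 w2=1 w5=1 w3=0 clk=1 w1=1 w0=1 w4=0
t8.Δ3 w2=1 w5=1 w3=0 clk=1 w1=0 w0=1 w4=1
t8.Δ4 w2=1 w5=1 w3=0 clk=1 w1=0 w0=0 w4=1
t8.Δ5 w2=1 w5=1 w3=0 clk=1 w1=1 w0=0 w4=1
t9.Δ0 w2=1 w5=1 w3=0 clk=1 w1=1 w0=0 w4=1
t9.Δ1 w2=1 w5=1 w3=0 clk=0 w1=1 w0=0 w4=1
t10.Δ0 w2=1 w5=1 w3=0 clk=0 w1=1 w0=0 w4=1
t10.Δ1 w2=1 w5=1 w3=0 clk=1 w1=1 w0=0 w4=1
t10.Δ2 w2=1 w5=0 w3=0 clk=1 w1=1 w0=0 w4=1
t10.Δ3 w2=1 w5=0 w3=0 clk=1 w1=0 w0=0 w4=0
t10.Δ4 w2=1 w5=0 w3=0 clk=1 w1=0 w0=1 w4=0
t10.Δ5 w2=1 w5=0 w3=0 clk=1 w1=1 w0=1 w4=0
t11.Δ0 w2=1 w5=0 w3=0 clk=1 w1=1 w0=1 w4=0
t11.Δ1 w2=1 w5=0 w3=0 clk=0 w1=1 w0=1 w4=0
t12.Δ0 w2=1 w5=0 w3=0 clk=0 w1=1 w0=1 w4=0
t12.Δ1 w2=1 w5=0 w3=0 clk=1 w1=1 w0=1 w4=0
t12.Δ2 w2=1 w5=1 w3=0 clk=1 w1=1 w0=1 w4=0
t12.Δ3 w2=1 w5=1 w3=0 clk=1 w1=0 w0=1 w4=1
t12.Δ4 w2=1 w5=1 w3=0 clk=1 w1=0 w0=0 w4=1
t12.Δ5 w2=1 w5=1 w3=0 clk=1 w1=1 w0=0 w4=1
t13.Δ0 w2=1 w5=1 w3=0 clk=1 w1=1 w0=0 w4=1
t13.Δ1 w2=1 w5=1 w3=0 clk=0 w1=1 w0=0 w4=1
t14.Δ0 w2=1 w5=1 w3=0 clk=0 w1=1 w0=0 w4=1
t14.Δ1 w2=1 w5=1 w3=0 clk=1 w1=1 w0=0 w4=1
t14.Δ2 w2=1 w5=0 w3=0 clk=1 w1=1 w0=0 w4=1
t14.Δ3 w2=1 w5=0 w3=0 clk=1 w1=0 w0=0 w4=0
t14.Δ4 w2=1 w5=0 w3=0 clk=1 w1=0 w0=1 w4=0
t14.Δ5 w2=1 w5=0 w3=0 clk=1 w1=1 w0=1 w4=0
t15.Δ0 w2=1 w5=0 w3=0 clk=1 w1=1 w0=1 w4=0
t15.Δ1 w2=1 w5=0 w3=0 clk=0 w1=1 w0=1 w4=0
t16.Δ0 w2=1 w5=0 w3=0 clk=0 w1=1 w0=1 w4=0
t16.Δ1 w2=1 w5=0 w3=0 clk=1 w1=1 w0=1 w4=0
t16.Δ2 w2=1 w5=1 w3=0 clk=1 w1=1 w0=1 w4=0
t16.Δ3 w2=1 w5=1 w3=0 clk=1 w1=0 w0=1 w4=1
t16.Δ4 w2=1 w5=1 w3=0 clk=1 w1=0 w0=0 w4=1
t16.Δ5 w2=1 w5=1 w3=0 clk=1 w1=1 w0=0 w4=1
t17.Δ0 w2=1 w5=1 w3=0 clk=1 w1=1 w0=0 w4=1
t17.Δ1 w2=1 w5=1 w3=0 clk=0 w1=1 w0=0 w4=1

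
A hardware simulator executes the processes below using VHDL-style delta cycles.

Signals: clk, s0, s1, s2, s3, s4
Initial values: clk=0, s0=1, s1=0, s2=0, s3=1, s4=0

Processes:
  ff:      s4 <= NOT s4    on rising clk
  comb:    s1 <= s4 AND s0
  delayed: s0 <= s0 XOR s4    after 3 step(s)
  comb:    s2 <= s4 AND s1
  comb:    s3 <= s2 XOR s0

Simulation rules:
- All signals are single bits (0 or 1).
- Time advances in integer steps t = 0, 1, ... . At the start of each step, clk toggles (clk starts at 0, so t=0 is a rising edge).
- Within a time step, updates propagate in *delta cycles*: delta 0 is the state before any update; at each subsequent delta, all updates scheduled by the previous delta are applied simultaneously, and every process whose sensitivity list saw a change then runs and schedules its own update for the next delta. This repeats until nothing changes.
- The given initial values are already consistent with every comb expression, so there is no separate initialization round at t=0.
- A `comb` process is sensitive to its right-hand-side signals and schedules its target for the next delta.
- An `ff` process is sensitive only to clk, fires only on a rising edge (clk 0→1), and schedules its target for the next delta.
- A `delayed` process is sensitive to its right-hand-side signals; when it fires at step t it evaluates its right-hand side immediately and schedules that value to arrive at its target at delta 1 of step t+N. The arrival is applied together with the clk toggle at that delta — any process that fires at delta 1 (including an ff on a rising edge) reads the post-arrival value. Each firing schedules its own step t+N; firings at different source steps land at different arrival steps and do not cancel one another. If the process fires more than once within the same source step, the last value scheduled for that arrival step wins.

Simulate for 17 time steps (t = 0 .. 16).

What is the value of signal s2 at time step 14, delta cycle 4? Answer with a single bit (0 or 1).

0

t=0 Δ0: s2=0 s3=1 clk=0 s1=0 s0=1 s4=0
  Δ1: clk:0→1
  Δ2: s4:0→1
  Δ3: s1:0→1
  Δ4: s2:0→1
  Δ5: s3:1→0
  (5Δ to stable)
t=1 Δ0: s2=1 s3=0 clk=1 s1=1 s0=1 s4=1
  Δ1: clk:1→0
  (1Δ to stable)
t=2 Δ0: s2=1 s3=0 clk=0 s1=1 s0=1 s4=1
  Δ1: clk:0→1
  Δ2: s4:1→0
  Δ3: s2:1→0, s1:1→0
  Δ4: s3:0→1
  (4Δ to stable)
t=3 Δ0: s2=0 s3=1 clk=1 s1=0 s0=1 s4=0
  Δ1: clk:1→0, s0:1→0
  Δ2: s3:1→0
  (2Δ to stable)
t=4 Δ0: s2=0 s3=0 clk=0 s1=0 s0=0 s4=0
  Δ1: clk:0→1
  Δ2: s4:0→1
  (2Δ to stable)
t=5 Δ0: s2=0 s3=0 clk=1 s1=0 s0=0 s4=1
  Δ1: clk:1→0, s0:0→1
  Δ2: s3:0→1, s1:0→1
  Δ3: s2:0→1
  Δ4: s3:1→0
  (4Δ to stable)
t=6 Δ0: s2=1 s3=0 clk=0 s1=1 s0=1 s4=1
  Δ1: clk:0→1, s0:1→0
  Δ2: s3:0→1, s1:1→0, s4:1→0
  Δ3: s2:1→0
  Δ4: s3:1→0
  (4Δ to stable)
t=7 Δ0: s2=0 s3=0 clk=1 s1=0 s0=0 s4=0
  Δ1: clk:1→0, s0:0→1
  Δ2: s3:0→1
  (2Δ to stable)
t=8 Δ0: s2=0 s3=1 clk=0 s1=0 s0=1 s4=0
  Δ1: clk:0→1, s0:1→0
  Δ2: s3:1→0, s4:0→1
  (2Δ to stable)
t=9 Δ0: s2=0 s3=0 clk=1 s1=0 s0=0 s4=1
  Δ1: clk:1→0
  (1Δ to stable)
t=10 Δ0: s2=0 s3=0 clk=0 s1=0 s0=0 s4=1
  Δ1: clk:0→1, s0:0→1
  Δ2: s3:0→1, s1:0→1, s4:1→0
  Δ3: s1:1→0
  (3Δ to stable)
t=11 Δ0: s2=0 s3=1 clk=1 s1=0 s0=1 s4=0
  Δ1: clk:1→0
  (1Δ to stable)
t=12 Δ0: s2=0 s3=1 clk=0 s1=0 s0=1 s4=0
  Δ1: clk:0→1
  Δ2: s4:0→1
  Δ3: s1:0→1
  Δ4: s2:0→1
  Δ5: s3:1→0
  (5Δ to stable)
t=13 Δ0: s2=1 s3=0 clk=1 s1=1 s0=1 s4=1
  Δ1: clk:1→0
  (1Δ to stable)
t=14 Δ0: s2=1 s3=0 clk=0 s1=1 s0=1 s4=1
  Δ1: clk:0→1
  Δ2: s4:1→0
  Δ3: s2:1→0, s1:1→0
  Δ4: s3:0→1
  (4Δ to stable)
t=15 Δ0: s2=0 s3=1 clk=1 s1=0 s0=1 s4=0
  Δ1: clk:1→0, s0:1→0
  Δ2: s3:1→0
  (2Δ to stable)
t=16 Δ0: s2=0 s3=0 clk=0 s1=0 s0=0 s4=0
  Δ1: clk:0→1
  Δ2: s4:0→1
  (2Δ to stable)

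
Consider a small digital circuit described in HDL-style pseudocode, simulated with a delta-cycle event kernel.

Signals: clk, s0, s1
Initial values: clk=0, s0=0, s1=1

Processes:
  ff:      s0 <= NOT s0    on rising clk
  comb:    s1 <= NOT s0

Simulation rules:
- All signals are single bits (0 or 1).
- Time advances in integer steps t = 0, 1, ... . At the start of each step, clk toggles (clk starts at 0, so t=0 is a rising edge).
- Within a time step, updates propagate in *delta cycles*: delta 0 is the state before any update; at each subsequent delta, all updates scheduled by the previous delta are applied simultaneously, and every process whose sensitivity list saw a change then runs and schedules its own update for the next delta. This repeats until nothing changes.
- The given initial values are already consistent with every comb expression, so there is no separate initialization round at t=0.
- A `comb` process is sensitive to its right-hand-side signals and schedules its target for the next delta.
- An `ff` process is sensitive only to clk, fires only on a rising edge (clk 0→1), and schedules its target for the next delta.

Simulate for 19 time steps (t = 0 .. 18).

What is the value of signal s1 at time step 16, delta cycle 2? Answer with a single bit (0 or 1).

1

[bits: s1,clk,s0]
t=0: Δ0=100 Δ1=110 Δ2=111 Δ3=011 | 3Δ
t=1: Δ0=011 Δ1=001 | 1Δ
t=2: Δ0=001 Δ1=011 Δ2=010 Δ3=110 | 3Δ
t=3: Δ0=110 Δ1=100 | 1Δ
t=4: Δ0=100 Δ1=110 Δ2=111 Δ3=011 | 3Δ
t=5: Δ0=011 Δ1=001 | 1Δ
t=6: Δ0=001 Δ1=011 Δ2=010 Δ3=110 | 3Δ
t=7: Δ0=110 Δ1=100 | 1Δ
t=8: Δ0=100 Δ1=110 Δ2=111 Δ3=011 | 3Δ
t=9: Δ0=011 Δ1=001 | 1Δ
t=10: Δ0=001 Δ1=011 Δ2=010 Δ3=110 | 3Δ
t=11: Δ0=110 Δ1=100 | 1Δ
t=12: Δ0=100 Δ1=110 Δ2=111 Δ3=011 | 3Δ
t=13: Δ0=011 Δ1=001 | 1Δ
t=14: Δ0=001 Δ1=011 Δ2=010 Δ3=110 | 3Δ
t=15: Δ0=110 Δ1=100 | 1Δ
t=16: Δ0=100 Δ1=110 Δ2=111 Δ3=011 | 3Δ
t=17: Δ0=011 Δ1=001 | 1Δ
t=18: Δ0=001 Δ1=011 Δ2=010 Δ3=110 | 3Δ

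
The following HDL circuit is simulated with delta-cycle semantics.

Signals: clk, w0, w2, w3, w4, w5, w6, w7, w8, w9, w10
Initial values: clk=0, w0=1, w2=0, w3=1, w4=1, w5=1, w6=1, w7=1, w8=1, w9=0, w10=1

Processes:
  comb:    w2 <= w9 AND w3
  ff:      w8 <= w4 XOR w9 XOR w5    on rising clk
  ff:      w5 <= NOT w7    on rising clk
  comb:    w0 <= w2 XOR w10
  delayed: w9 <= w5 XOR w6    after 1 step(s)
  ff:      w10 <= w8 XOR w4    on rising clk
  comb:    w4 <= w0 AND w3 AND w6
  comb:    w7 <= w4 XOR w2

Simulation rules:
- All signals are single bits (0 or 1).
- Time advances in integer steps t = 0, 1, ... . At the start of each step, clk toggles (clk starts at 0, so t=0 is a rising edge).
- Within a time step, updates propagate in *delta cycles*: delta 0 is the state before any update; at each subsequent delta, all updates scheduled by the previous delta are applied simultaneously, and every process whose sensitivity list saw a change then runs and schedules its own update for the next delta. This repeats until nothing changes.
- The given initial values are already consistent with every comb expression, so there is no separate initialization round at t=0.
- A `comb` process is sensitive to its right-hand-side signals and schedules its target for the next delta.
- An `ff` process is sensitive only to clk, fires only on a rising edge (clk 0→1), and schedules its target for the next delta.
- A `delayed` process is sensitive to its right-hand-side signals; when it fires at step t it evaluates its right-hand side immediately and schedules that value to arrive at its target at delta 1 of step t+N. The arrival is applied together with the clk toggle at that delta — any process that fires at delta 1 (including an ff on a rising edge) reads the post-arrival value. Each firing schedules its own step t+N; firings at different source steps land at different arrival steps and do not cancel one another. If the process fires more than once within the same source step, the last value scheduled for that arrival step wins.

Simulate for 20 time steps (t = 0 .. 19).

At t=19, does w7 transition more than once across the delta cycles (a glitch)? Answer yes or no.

yes

[bits: w5,w9,w8,w6,w2,w4,w10,w3,w7,clk,w0]
t=0: Δ0=10110111101 Δ1=10110111111 Δ2=00010101111 Δ3=00010101110 Δ4=00010001110 Δ5=00010001010 | 5Δ
t=1: Δ0=00010001010 Δ1=01010001000 Δ2=01011001000 Δ3=01011001101 Δ4=01011101101 Δ5=01011101001 | 5Δ
t=2: Δ0=01011101001 Δ1=01011101011 Δ2=11011111011 Δ3=11011111010 Δ4=11011011010 Δ5=11011011110 | 5Δ
t=3: Δ0=11011011110 Δ1=10011011100 Δ2=10010011100 Δ3=10010011001 Δ4=10010111001 Δ5=10010111101 | 5Δ
t=4: Δ0=10010111101 Δ1=10010111111 Δ2=00010111111 | 2Δ
t=5: Δ0=00010111111 Δ1=01010111101 Δ2=01011111101 Δ3=01011111000 Δ4=01011011000 Δ5=01011011100 | 5Δ
t=6: Δ0=01011011100 Δ1=01011011110 Δ2=01111001110 Δ3=01111001111 Δ4=01111101111 Δ5=01111101011 | 5Δ
t=7: Δ0=01111101011 Δ1=01111101001 | 1Δ
t=8: Δ0=01111101001 Δ1=01111101011 Δ2=11011101011 | 2Δ
t=9: Δ0=11011101011 Δ1=10011101001 Δ2=10010101001 Δ3=10010101100 Δ4=10010001100 Δ5=10010001000 | 5Δ
t=10: Δ0=10010001000 Δ1=10010001010 Δ2=10110001010 | 2Δ
t=11: Δ0=10110001010 Δ1=10110001000 | 1Δ
t=12: Δ0=10110001000 Δ1=10110001010 Δ2=10110011010 Δ3=10110011011 Δ4=10110111011 Δ5=10110111111 | 5Δ
t=13: Δ0=10110111111 Δ1=10110111101 | 1Δ
t=14: Δ0=10110111101 Δ1=10110111111 Δ2=00010101111 Δ3=00010101110 Δ4=00010001110 Δ5=00010001010 | 5Δ
t=15: Δ0=00010001010 Δ1=01010001000 Δ2=01011001000 Δ3=01011001101 Δ4=01011101101 Δ5=01011101001 | 5Δ
t=16: Δ0=01011101001 Δ1=01011101011 Δ2=11011111011 Δ3=11011111010 Δ4=11011011010 Δ5=11011011110 | 5Δ
t=17: Δ0=11011011110 Δ1=10011011100 Δ2=10010011100 Δ3=10010011001 Δ4=10010111001 Δ5=10010111101 | 5Δ
t=18: Δ0=10010111101 Δ1=10010111111 Δ2=00010111111 | 2Δ
t=19: Δ0=00010111111 Δ1=01010111101 Δ2=01011111101 Δ3=01011111000 Δ4=01011011000 Δ5=01011011100 | 5Δ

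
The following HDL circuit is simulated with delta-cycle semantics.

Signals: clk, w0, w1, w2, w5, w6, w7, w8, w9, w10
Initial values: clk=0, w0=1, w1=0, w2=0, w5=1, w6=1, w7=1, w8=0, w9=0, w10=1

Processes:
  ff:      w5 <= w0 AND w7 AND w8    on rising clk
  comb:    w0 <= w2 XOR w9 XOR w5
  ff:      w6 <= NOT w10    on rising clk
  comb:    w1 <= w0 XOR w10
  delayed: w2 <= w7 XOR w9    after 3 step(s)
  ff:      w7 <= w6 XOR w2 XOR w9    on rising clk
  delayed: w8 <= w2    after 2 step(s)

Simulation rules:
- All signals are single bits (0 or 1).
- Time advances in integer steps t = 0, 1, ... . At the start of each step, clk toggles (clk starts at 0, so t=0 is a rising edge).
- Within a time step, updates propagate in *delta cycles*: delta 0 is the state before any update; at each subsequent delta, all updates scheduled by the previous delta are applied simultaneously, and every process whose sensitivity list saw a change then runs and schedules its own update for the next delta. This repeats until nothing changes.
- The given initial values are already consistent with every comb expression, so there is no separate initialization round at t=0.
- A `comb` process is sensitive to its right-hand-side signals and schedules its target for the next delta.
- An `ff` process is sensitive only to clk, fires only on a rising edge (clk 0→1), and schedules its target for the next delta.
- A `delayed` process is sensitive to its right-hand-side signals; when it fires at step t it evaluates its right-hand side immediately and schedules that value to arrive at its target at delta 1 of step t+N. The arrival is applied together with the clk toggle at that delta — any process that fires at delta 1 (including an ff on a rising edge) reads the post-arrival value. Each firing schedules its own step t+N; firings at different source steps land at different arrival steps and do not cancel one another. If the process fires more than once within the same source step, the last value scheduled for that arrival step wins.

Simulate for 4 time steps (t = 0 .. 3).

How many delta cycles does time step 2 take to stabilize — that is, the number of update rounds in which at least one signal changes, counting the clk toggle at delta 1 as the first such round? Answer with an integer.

t0.Δ0 w2=0 w10=1 w8=0 w7=1 w6=1 w1=0 w0=1 w5=1 clk=0 w9=0
t0.Δ1 w2=0 w10=1 w8=0 w7=1 w6=1 w1=0 w0=1 w5=1 clk=1 w9=0
t0.Δ2 w2=0 w10=1 w8=0 w7=1 w6=0 w1=0 w0=1 w5=0 clk=1 w9=0
t0.Δ3 w2=0 w10=1 w8=0 w7=1 w6=0 w1=0 w0=0 w5=0 clk=1 w9=0
t0.Δ4 w2=0 w10=1 w8=0 w7=1 w6=0 w1=1 w0=0 w5=0 clk=1 w9=0
t1.Δ0 w2=0 w10=1 w8=0 w7=1 w6=0 w1=1 w0=0 w5=0 clk=1 w9=0
t1.Δ1 w2=0 w10=1 w8=0 w7=1 w6=0 w1=1 w0=0 w5=0 clk=0 w9=0
t2.Δ0 w2=0 w10=1 w8=0 w7=1 w6=0 w1=1 w0=0 w5=0 clk=0 w9=0
t2.Δ1 w2=0 w10=1 w8=0 w7=1 w6=0 w1=1 w0=0 w5=0 clk=1 w9=0
t2.Δ2 w2=0 w10=1 w8=0 w7=0 w6=0 w1=1 w0=0 w5=0 clk=1 w9=0
t3.Δ0 w2=0 w10=1 w8=0 w7=0 w6=0 w1=1 w0=0 w5=0 clk=1 w9=0
t3.Δ1 w2=0 w10=1 w8=0 w7=0 w6=0 w1=1 w0=0 w5=0 clk=0 w9=0

2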